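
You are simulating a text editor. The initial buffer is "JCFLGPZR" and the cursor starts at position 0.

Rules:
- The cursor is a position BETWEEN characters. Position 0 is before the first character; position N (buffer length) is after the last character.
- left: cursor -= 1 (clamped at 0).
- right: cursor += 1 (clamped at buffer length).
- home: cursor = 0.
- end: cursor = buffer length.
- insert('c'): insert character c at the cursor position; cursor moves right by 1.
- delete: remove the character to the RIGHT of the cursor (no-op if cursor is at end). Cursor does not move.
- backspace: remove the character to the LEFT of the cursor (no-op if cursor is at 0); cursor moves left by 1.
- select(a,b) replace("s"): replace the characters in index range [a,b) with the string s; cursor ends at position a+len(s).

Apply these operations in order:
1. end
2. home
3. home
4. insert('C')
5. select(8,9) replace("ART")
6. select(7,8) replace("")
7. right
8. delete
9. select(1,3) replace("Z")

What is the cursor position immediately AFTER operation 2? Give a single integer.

Answer: 0

Derivation:
After op 1 (end): buf='JCFLGPZR' cursor=8
After op 2 (home): buf='JCFLGPZR' cursor=0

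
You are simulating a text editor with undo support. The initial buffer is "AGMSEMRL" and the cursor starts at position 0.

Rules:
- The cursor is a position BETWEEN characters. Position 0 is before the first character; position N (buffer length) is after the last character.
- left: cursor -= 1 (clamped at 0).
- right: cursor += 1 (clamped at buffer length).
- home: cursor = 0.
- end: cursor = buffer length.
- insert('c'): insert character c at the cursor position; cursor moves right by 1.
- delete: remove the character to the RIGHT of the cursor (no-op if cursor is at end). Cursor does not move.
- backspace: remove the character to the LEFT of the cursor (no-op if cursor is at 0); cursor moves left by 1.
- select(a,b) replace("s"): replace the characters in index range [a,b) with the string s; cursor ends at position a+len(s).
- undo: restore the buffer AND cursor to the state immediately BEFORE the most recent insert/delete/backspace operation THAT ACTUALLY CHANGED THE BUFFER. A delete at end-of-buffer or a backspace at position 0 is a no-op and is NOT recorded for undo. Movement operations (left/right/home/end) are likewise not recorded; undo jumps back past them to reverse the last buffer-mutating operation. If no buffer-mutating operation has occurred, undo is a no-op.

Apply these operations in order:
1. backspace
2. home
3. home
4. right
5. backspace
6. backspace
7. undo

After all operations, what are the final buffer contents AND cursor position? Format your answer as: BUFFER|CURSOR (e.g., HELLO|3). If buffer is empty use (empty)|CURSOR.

After op 1 (backspace): buf='AGMSEMRL' cursor=0
After op 2 (home): buf='AGMSEMRL' cursor=0
After op 3 (home): buf='AGMSEMRL' cursor=0
After op 4 (right): buf='AGMSEMRL' cursor=1
After op 5 (backspace): buf='GMSEMRL' cursor=0
After op 6 (backspace): buf='GMSEMRL' cursor=0
After op 7 (undo): buf='AGMSEMRL' cursor=1

Answer: AGMSEMRL|1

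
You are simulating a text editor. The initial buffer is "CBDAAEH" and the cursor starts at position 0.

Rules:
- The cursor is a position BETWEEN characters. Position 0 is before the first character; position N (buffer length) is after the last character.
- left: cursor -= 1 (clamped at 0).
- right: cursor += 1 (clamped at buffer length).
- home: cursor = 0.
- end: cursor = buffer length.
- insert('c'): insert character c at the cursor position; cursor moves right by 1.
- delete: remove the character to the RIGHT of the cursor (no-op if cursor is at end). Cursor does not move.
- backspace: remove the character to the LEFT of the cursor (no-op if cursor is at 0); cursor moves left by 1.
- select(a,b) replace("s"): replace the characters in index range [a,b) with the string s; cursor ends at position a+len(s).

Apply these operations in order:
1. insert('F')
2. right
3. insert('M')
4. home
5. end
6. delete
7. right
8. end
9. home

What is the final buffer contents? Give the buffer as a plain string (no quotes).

Answer: FCMBDAAEH

Derivation:
After op 1 (insert('F')): buf='FCBDAAEH' cursor=1
After op 2 (right): buf='FCBDAAEH' cursor=2
After op 3 (insert('M')): buf='FCMBDAAEH' cursor=3
After op 4 (home): buf='FCMBDAAEH' cursor=0
After op 5 (end): buf='FCMBDAAEH' cursor=9
After op 6 (delete): buf='FCMBDAAEH' cursor=9
After op 7 (right): buf='FCMBDAAEH' cursor=9
After op 8 (end): buf='FCMBDAAEH' cursor=9
After op 9 (home): buf='FCMBDAAEH' cursor=0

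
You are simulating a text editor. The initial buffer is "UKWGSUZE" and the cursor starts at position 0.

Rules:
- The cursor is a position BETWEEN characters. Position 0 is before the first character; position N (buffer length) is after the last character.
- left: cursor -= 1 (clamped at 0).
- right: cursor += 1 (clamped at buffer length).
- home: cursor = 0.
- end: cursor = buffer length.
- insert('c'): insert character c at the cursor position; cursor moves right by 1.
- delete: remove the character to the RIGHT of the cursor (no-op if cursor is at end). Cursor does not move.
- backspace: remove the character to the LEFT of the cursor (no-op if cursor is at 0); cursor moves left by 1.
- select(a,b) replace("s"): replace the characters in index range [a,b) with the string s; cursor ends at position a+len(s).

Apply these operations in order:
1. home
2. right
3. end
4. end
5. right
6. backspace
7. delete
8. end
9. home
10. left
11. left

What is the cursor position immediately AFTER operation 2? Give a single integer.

Answer: 1

Derivation:
After op 1 (home): buf='UKWGSUZE' cursor=0
After op 2 (right): buf='UKWGSUZE' cursor=1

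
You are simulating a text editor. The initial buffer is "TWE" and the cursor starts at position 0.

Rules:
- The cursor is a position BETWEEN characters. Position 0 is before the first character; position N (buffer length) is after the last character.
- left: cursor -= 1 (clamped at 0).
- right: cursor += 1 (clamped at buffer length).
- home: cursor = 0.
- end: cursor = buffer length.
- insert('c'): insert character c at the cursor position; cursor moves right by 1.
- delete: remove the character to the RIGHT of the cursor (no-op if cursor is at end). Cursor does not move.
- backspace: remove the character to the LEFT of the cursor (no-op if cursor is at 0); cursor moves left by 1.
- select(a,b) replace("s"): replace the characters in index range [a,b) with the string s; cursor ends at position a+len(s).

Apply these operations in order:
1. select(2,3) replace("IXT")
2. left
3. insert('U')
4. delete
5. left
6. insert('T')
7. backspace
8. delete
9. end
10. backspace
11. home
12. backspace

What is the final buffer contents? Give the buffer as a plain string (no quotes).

Answer: TWI

Derivation:
After op 1 (select(2,3) replace("IXT")): buf='TWIXT' cursor=5
After op 2 (left): buf='TWIXT' cursor=4
After op 3 (insert('U')): buf='TWIXUT' cursor=5
After op 4 (delete): buf='TWIXU' cursor=5
After op 5 (left): buf='TWIXU' cursor=4
After op 6 (insert('T')): buf='TWIXTU' cursor=5
After op 7 (backspace): buf='TWIXU' cursor=4
After op 8 (delete): buf='TWIX' cursor=4
After op 9 (end): buf='TWIX' cursor=4
After op 10 (backspace): buf='TWI' cursor=3
After op 11 (home): buf='TWI' cursor=0
After op 12 (backspace): buf='TWI' cursor=0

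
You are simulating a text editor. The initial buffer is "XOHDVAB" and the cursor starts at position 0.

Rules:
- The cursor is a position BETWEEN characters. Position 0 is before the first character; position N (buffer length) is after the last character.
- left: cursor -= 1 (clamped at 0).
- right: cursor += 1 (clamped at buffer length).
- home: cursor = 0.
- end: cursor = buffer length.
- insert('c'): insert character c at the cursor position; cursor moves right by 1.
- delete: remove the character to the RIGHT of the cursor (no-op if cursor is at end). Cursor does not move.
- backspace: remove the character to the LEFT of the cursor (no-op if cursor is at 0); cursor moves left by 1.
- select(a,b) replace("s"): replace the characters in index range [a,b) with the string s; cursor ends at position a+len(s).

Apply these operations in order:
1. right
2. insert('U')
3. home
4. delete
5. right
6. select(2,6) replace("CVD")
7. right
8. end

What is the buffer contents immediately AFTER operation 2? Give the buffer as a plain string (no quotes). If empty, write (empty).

Answer: XUOHDVAB

Derivation:
After op 1 (right): buf='XOHDVAB' cursor=1
After op 2 (insert('U')): buf='XUOHDVAB' cursor=2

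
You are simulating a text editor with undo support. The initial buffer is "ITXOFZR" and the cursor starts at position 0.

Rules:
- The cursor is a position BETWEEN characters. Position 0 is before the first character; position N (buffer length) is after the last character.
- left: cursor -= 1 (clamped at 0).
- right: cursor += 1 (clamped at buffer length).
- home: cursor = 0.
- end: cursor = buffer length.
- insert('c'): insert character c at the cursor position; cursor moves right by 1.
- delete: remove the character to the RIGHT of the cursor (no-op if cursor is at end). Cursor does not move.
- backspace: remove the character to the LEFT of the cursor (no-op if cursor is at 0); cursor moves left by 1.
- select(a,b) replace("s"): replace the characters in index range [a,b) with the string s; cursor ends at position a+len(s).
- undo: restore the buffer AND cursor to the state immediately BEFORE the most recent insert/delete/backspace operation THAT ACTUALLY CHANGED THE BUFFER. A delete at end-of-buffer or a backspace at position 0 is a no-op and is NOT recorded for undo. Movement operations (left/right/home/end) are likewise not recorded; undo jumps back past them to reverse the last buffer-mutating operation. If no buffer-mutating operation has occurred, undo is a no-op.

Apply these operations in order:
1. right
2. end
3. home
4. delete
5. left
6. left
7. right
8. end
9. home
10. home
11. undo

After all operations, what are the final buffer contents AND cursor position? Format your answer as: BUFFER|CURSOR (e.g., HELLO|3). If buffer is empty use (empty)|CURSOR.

Answer: ITXOFZR|0

Derivation:
After op 1 (right): buf='ITXOFZR' cursor=1
After op 2 (end): buf='ITXOFZR' cursor=7
After op 3 (home): buf='ITXOFZR' cursor=0
After op 4 (delete): buf='TXOFZR' cursor=0
After op 5 (left): buf='TXOFZR' cursor=0
After op 6 (left): buf='TXOFZR' cursor=0
After op 7 (right): buf='TXOFZR' cursor=1
After op 8 (end): buf='TXOFZR' cursor=6
After op 9 (home): buf='TXOFZR' cursor=0
After op 10 (home): buf='TXOFZR' cursor=0
After op 11 (undo): buf='ITXOFZR' cursor=0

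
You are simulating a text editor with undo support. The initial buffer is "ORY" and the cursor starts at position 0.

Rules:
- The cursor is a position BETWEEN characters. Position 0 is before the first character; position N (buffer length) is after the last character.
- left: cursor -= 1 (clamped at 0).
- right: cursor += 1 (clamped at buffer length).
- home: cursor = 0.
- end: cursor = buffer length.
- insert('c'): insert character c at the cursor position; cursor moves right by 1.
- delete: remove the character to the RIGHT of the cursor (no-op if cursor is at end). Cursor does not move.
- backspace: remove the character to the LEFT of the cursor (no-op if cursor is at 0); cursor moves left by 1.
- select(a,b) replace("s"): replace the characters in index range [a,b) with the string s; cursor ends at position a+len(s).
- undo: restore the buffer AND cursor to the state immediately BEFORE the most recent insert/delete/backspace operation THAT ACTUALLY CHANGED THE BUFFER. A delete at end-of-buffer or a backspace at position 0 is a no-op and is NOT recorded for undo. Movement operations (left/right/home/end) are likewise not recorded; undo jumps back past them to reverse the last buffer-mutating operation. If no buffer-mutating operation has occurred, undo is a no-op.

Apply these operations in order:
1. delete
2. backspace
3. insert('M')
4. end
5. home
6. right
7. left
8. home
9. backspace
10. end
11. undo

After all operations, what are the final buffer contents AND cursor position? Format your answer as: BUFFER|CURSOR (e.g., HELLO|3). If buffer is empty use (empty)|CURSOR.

After op 1 (delete): buf='RY' cursor=0
After op 2 (backspace): buf='RY' cursor=0
After op 3 (insert('M')): buf='MRY' cursor=1
After op 4 (end): buf='MRY' cursor=3
After op 5 (home): buf='MRY' cursor=0
After op 6 (right): buf='MRY' cursor=1
After op 7 (left): buf='MRY' cursor=0
After op 8 (home): buf='MRY' cursor=0
After op 9 (backspace): buf='MRY' cursor=0
After op 10 (end): buf='MRY' cursor=3
After op 11 (undo): buf='RY' cursor=0

Answer: RY|0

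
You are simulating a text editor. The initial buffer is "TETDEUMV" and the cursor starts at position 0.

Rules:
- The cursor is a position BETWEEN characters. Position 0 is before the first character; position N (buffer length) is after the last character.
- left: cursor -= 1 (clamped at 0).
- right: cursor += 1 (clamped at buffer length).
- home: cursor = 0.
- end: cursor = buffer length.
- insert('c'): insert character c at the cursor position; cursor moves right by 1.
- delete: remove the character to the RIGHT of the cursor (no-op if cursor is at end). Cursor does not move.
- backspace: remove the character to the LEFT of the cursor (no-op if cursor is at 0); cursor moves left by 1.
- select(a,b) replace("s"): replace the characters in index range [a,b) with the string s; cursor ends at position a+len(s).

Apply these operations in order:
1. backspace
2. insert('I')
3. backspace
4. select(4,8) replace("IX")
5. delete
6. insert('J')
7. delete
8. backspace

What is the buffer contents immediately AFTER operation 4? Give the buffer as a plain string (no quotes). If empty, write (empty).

After op 1 (backspace): buf='TETDEUMV' cursor=0
After op 2 (insert('I')): buf='ITETDEUMV' cursor=1
After op 3 (backspace): buf='TETDEUMV' cursor=0
After op 4 (select(4,8) replace("IX")): buf='TETDIX' cursor=6

Answer: TETDIX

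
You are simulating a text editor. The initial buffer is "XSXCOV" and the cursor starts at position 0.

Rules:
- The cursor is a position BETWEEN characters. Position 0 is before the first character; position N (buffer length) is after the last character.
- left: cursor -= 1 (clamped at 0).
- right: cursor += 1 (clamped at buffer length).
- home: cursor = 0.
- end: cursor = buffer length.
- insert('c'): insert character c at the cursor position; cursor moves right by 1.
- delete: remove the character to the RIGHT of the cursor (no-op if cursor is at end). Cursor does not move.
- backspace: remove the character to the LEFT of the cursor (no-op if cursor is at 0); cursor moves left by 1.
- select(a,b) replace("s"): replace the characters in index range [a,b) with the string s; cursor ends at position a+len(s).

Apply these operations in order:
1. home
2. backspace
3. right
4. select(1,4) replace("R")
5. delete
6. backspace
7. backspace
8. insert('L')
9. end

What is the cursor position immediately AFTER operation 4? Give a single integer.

After op 1 (home): buf='XSXCOV' cursor=0
After op 2 (backspace): buf='XSXCOV' cursor=0
After op 3 (right): buf='XSXCOV' cursor=1
After op 4 (select(1,4) replace("R")): buf='XROV' cursor=2

Answer: 2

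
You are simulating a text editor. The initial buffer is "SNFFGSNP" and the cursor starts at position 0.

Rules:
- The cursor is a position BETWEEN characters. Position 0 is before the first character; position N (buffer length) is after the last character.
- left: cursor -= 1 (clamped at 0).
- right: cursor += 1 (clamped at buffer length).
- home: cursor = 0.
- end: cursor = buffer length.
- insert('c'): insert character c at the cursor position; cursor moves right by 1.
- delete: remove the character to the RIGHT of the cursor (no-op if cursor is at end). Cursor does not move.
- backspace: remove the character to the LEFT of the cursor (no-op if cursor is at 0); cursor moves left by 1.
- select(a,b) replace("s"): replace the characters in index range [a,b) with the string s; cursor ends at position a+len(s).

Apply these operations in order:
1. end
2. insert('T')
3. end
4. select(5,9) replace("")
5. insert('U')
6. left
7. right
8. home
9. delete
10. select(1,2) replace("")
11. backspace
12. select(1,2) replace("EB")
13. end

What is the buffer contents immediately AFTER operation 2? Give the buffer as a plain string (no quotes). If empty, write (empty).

After op 1 (end): buf='SNFFGSNP' cursor=8
After op 2 (insert('T')): buf='SNFFGSNPT' cursor=9

Answer: SNFFGSNPT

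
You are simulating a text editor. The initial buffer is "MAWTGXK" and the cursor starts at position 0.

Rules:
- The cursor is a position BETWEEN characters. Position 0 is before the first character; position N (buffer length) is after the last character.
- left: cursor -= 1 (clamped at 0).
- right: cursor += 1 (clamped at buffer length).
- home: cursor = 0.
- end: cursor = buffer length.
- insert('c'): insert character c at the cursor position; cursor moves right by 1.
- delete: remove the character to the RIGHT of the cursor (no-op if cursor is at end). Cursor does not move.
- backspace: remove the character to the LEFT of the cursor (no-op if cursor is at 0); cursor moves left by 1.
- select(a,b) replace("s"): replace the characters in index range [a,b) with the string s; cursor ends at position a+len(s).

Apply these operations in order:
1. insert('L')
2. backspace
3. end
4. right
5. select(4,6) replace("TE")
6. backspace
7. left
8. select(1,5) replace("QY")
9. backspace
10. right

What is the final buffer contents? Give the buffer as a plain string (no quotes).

Answer: MQK

Derivation:
After op 1 (insert('L')): buf='LMAWTGXK' cursor=1
After op 2 (backspace): buf='MAWTGXK' cursor=0
After op 3 (end): buf='MAWTGXK' cursor=7
After op 4 (right): buf='MAWTGXK' cursor=7
After op 5 (select(4,6) replace("TE")): buf='MAWTTEK' cursor=6
After op 6 (backspace): buf='MAWTTK' cursor=5
After op 7 (left): buf='MAWTTK' cursor=4
After op 8 (select(1,5) replace("QY")): buf='MQYK' cursor=3
After op 9 (backspace): buf='MQK' cursor=2
After op 10 (right): buf='MQK' cursor=3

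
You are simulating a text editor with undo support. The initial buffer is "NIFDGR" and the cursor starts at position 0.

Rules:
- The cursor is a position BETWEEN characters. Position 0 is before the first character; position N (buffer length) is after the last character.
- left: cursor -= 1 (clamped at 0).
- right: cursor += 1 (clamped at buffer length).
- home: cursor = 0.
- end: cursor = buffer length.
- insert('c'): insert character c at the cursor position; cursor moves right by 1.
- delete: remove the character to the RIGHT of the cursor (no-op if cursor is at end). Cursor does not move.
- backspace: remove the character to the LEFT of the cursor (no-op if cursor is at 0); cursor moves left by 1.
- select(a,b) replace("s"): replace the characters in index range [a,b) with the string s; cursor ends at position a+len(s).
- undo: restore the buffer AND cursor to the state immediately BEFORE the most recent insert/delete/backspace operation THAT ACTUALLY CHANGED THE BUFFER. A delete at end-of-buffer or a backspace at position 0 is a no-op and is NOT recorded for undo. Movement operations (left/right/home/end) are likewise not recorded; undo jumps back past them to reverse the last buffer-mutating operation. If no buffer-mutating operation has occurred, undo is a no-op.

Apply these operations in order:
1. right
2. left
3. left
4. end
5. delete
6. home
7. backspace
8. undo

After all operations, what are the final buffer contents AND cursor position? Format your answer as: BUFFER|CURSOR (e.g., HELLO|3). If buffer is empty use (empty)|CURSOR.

After op 1 (right): buf='NIFDGR' cursor=1
After op 2 (left): buf='NIFDGR' cursor=0
After op 3 (left): buf='NIFDGR' cursor=0
After op 4 (end): buf='NIFDGR' cursor=6
After op 5 (delete): buf='NIFDGR' cursor=6
After op 6 (home): buf='NIFDGR' cursor=0
After op 7 (backspace): buf='NIFDGR' cursor=0
After op 8 (undo): buf='NIFDGR' cursor=0

Answer: NIFDGR|0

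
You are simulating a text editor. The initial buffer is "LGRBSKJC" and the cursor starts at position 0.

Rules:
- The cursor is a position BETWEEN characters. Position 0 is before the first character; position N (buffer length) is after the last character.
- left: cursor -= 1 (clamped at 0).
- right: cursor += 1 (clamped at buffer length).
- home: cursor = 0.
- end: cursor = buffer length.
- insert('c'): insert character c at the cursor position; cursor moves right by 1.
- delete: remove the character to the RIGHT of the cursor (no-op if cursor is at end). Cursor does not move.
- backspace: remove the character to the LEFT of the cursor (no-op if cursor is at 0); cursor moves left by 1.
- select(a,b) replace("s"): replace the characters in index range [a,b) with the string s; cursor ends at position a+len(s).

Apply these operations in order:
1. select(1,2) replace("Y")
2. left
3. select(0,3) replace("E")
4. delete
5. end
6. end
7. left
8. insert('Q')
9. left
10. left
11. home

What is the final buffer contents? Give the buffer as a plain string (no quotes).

Answer: ESKJQC

Derivation:
After op 1 (select(1,2) replace("Y")): buf='LYRBSKJC' cursor=2
After op 2 (left): buf='LYRBSKJC' cursor=1
After op 3 (select(0,3) replace("E")): buf='EBSKJC' cursor=1
After op 4 (delete): buf='ESKJC' cursor=1
After op 5 (end): buf='ESKJC' cursor=5
After op 6 (end): buf='ESKJC' cursor=5
After op 7 (left): buf='ESKJC' cursor=4
After op 8 (insert('Q')): buf='ESKJQC' cursor=5
After op 9 (left): buf='ESKJQC' cursor=4
After op 10 (left): buf='ESKJQC' cursor=3
After op 11 (home): buf='ESKJQC' cursor=0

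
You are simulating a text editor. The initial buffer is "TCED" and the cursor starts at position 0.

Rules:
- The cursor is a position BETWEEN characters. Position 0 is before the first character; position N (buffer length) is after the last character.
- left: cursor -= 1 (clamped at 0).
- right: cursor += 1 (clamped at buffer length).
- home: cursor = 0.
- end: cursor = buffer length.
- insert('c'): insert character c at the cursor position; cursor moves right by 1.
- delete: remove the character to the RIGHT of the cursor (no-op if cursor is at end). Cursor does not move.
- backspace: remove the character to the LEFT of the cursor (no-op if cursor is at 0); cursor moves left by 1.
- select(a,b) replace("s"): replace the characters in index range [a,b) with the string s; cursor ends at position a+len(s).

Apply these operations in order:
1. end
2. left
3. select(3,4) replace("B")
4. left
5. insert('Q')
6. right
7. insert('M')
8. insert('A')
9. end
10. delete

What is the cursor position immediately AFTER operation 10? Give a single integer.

Answer: 7

Derivation:
After op 1 (end): buf='TCED' cursor=4
After op 2 (left): buf='TCED' cursor=3
After op 3 (select(3,4) replace("B")): buf='TCEB' cursor=4
After op 4 (left): buf='TCEB' cursor=3
After op 5 (insert('Q')): buf='TCEQB' cursor=4
After op 6 (right): buf='TCEQB' cursor=5
After op 7 (insert('M')): buf='TCEQBM' cursor=6
After op 8 (insert('A')): buf='TCEQBMA' cursor=7
After op 9 (end): buf='TCEQBMA' cursor=7
After op 10 (delete): buf='TCEQBMA' cursor=7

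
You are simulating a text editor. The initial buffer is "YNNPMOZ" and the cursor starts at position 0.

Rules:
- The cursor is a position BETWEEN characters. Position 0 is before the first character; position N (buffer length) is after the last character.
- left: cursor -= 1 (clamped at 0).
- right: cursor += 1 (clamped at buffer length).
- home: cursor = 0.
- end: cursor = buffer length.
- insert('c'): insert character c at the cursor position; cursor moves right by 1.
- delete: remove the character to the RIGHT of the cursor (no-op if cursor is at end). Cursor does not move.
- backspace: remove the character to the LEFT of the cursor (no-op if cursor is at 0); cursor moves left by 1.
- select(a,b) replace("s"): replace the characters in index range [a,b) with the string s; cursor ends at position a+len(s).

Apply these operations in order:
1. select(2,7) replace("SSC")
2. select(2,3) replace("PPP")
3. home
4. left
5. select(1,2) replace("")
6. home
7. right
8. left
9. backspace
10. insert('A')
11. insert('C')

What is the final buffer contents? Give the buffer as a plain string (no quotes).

Answer: ACYPPPSC

Derivation:
After op 1 (select(2,7) replace("SSC")): buf='YNSSC' cursor=5
After op 2 (select(2,3) replace("PPP")): buf='YNPPPSC' cursor=5
After op 3 (home): buf='YNPPPSC' cursor=0
After op 4 (left): buf='YNPPPSC' cursor=0
After op 5 (select(1,2) replace("")): buf='YPPPSC' cursor=1
After op 6 (home): buf='YPPPSC' cursor=0
After op 7 (right): buf='YPPPSC' cursor=1
After op 8 (left): buf='YPPPSC' cursor=0
After op 9 (backspace): buf='YPPPSC' cursor=0
After op 10 (insert('A')): buf='AYPPPSC' cursor=1
After op 11 (insert('C')): buf='ACYPPPSC' cursor=2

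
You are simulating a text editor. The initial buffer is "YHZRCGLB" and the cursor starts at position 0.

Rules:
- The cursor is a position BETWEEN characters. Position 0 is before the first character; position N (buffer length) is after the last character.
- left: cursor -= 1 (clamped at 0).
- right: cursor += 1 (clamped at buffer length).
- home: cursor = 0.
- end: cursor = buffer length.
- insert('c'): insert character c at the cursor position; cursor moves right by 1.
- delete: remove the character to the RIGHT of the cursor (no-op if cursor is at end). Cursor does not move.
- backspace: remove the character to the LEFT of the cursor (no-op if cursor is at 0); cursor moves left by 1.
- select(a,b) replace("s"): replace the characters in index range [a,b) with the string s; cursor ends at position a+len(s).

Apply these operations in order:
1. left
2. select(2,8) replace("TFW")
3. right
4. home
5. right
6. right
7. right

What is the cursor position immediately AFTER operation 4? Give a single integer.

After op 1 (left): buf='YHZRCGLB' cursor=0
After op 2 (select(2,8) replace("TFW")): buf='YHTFW' cursor=5
After op 3 (right): buf='YHTFW' cursor=5
After op 4 (home): buf='YHTFW' cursor=0

Answer: 0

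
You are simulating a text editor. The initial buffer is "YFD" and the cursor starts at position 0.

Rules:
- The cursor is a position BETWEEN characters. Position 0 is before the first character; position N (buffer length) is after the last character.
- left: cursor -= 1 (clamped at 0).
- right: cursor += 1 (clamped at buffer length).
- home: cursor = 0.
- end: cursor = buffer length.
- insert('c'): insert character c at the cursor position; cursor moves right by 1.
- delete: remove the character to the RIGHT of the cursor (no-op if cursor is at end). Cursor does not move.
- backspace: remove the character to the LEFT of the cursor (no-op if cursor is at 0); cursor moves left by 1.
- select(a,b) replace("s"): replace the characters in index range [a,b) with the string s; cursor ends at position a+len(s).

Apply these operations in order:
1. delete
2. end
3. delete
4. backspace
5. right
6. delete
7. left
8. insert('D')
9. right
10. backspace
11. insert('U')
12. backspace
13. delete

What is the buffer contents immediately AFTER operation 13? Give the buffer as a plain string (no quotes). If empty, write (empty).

Answer: D

Derivation:
After op 1 (delete): buf='FD' cursor=0
After op 2 (end): buf='FD' cursor=2
After op 3 (delete): buf='FD' cursor=2
After op 4 (backspace): buf='F' cursor=1
After op 5 (right): buf='F' cursor=1
After op 6 (delete): buf='F' cursor=1
After op 7 (left): buf='F' cursor=0
After op 8 (insert('D')): buf='DF' cursor=1
After op 9 (right): buf='DF' cursor=2
After op 10 (backspace): buf='D' cursor=1
After op 11 (insert('U')): buf='DU' cursor=2
After op 12 (backspace): buf='D' cursor=1
After op 13 (delete): buf='D' cursor=1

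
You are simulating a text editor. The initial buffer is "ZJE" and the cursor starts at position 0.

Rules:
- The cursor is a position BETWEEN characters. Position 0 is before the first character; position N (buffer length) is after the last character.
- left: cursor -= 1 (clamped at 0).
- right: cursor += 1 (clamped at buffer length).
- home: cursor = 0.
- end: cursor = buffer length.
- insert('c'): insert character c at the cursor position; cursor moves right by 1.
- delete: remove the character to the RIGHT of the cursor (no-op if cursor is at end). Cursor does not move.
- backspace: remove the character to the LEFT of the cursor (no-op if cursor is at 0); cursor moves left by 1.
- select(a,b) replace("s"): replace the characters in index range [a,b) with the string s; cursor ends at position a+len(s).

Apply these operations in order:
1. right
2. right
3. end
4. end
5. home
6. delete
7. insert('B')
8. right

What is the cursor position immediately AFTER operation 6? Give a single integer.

Answer: 0

Derivation:
After op 1 (right): buf='ZJE' cursor=1
After op 2 (right): buf='ZJE' cursor=2
After op 3 (end): buf='ZJE' cursor=3
After op 4 (end): buf='ZJE' cursor=3
After op 5 (home): buf='ZJE' cursor=0
After op 6 (delete): buf='JE' cursor=0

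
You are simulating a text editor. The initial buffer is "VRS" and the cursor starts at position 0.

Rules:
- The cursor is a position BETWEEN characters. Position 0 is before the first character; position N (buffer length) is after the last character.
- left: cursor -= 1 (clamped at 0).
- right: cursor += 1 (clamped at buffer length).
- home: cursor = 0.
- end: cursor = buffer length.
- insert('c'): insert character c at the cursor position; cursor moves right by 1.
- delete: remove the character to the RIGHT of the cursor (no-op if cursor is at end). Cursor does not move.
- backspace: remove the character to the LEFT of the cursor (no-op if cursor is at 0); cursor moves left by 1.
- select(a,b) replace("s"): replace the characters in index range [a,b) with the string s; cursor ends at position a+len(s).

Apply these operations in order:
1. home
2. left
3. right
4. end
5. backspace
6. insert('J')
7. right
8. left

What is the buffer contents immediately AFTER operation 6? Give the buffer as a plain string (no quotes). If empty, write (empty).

Answer: VRJ

Derivation:
After op 1 (home): buf='VRS' cursor=0
After op 2 (left): buf='VRS' cursor=0
After op 3 (right): buf='VRS' cursor=1
After op 4 (end): buf='VRS' cursor=3
After op 5 (backspace): buf='VR' cursor=2
After op 6 (insert('J')): buf='VRJ' cursor=3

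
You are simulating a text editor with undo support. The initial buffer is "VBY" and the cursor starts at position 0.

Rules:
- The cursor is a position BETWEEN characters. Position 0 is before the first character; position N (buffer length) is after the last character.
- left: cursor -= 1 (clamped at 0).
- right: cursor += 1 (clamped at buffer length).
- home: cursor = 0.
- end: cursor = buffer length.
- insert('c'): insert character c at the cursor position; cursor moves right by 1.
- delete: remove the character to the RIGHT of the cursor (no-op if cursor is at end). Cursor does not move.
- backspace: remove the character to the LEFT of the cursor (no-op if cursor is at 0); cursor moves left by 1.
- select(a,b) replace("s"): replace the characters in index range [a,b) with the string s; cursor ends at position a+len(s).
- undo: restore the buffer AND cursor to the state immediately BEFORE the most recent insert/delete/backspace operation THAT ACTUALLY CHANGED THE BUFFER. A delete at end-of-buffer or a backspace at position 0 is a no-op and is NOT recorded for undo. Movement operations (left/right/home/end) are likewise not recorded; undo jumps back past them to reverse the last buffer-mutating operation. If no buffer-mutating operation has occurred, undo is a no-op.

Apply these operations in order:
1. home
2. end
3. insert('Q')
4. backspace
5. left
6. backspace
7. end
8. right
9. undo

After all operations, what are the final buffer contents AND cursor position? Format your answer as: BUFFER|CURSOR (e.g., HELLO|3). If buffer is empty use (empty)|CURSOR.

After op 1 (home): buf='VBY' cursor=0
After op 2 (end): buf='VBY' cursor=3
After op 3 (insert('Q')): buf='VBYQ' cursor=4
After op 4 (backspace): buf='VBY' cursor=3
After op 5 (left): buf='VBY' cursor=2
After op 6 (backspace): buf='VY' cursor=1
After op 7 (end): buf='VY' cursor=2
After op 8 (right): buf='VY' cursor=2
After op 9 (undo): buf='VBY' cursor=2

Answer: VBY|2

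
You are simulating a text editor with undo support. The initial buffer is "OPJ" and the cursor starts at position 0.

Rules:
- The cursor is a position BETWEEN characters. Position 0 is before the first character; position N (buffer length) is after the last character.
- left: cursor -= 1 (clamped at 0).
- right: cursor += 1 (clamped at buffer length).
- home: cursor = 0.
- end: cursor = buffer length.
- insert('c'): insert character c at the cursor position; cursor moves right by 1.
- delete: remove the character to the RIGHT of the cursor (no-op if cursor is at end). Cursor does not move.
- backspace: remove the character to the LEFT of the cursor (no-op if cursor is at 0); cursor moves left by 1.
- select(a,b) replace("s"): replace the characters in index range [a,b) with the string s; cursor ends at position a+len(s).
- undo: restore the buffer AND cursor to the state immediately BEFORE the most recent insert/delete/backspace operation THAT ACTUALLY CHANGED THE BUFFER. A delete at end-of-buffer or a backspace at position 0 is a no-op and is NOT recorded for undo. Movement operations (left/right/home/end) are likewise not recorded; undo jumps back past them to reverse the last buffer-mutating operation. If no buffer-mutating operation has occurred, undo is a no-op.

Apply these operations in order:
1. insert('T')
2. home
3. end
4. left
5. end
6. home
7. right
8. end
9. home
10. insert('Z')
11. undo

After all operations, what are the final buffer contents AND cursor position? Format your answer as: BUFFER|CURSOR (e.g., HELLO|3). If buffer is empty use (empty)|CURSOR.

After op 1 (insert('T')): buf='TOPJ' cursor=1
After op 2 (home): buf='TOPJ' cursor=0
After op 3 (end): buf='TOPJ' cursor=4
After op 4 (left): buf='TOPJ' cursor=3
After op 5 (end): buf='TOPJ' cursor=4
After op 6 (home): buf='TOPJ' cursor=0
After op 7 (right): buf='TOPJ' cursor=1
After op 8 (end): buf='TOPJ' cursor=4
After op 9 (home): buf='TOPJ' cursor=0
After op 10 (insert('Z')): buf='ZTOPJ' cursor=1
After op 11 (undo): buf='TOPJ' cursor=0

Answer: TOPJ|0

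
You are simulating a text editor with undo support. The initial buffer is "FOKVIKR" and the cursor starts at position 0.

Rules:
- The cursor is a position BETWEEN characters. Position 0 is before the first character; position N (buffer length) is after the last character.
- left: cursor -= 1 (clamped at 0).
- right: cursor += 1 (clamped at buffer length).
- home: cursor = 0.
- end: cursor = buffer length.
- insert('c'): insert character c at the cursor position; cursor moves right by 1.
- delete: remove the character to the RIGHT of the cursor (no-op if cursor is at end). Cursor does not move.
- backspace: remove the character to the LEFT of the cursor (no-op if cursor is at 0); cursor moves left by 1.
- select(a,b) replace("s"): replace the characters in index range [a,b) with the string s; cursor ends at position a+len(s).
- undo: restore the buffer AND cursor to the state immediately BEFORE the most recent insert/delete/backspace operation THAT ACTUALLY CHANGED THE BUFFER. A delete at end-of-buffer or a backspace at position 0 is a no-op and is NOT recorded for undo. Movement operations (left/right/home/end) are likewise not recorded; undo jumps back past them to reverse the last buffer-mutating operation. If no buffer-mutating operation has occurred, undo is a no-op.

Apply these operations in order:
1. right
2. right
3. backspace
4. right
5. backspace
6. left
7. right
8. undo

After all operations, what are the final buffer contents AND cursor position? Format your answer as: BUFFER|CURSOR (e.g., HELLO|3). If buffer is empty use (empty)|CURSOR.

After op 1 (right): buf='FOKVIKR' cursor=1
After op 2 (right): buf='FOKVIKR' cursor=2
After op 3 (backspace): buf='FKVIKR' cursor=1
After op 4 (right): buf='FKVIKR' cursor=2
After op 5 (backspace): buf='FVIKR' cursor=1
After op 6 (left): buf='FVIKR' cursor=0
After op 7 (right): buf='FVIKR' cursor=1
After op 8 (undo): buf='FKVIKR' cursor=2

Answer: FKVIKR|2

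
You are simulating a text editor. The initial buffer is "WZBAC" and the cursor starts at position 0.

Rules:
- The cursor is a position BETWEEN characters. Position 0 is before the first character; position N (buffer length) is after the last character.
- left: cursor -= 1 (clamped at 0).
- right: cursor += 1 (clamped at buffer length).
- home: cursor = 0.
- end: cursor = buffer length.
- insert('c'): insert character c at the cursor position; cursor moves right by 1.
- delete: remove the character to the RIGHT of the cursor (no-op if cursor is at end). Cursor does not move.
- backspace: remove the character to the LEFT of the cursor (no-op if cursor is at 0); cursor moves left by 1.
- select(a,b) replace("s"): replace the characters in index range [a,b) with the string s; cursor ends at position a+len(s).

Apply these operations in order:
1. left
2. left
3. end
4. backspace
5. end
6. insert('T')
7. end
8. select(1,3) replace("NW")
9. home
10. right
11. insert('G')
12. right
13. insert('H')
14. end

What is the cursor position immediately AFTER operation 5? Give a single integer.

Answer: 4

Derivation:
After op 1 (left): buf='WZBAC' cursor=0
After op 2 (left): buf='WZBAC' cursor=0
After op 3 (end): buf='WZBAC' cursor=5
After op 4 (backspace): buf='WZBA' cursor=4
After op 5 (end): buf='WZBA' cursor=4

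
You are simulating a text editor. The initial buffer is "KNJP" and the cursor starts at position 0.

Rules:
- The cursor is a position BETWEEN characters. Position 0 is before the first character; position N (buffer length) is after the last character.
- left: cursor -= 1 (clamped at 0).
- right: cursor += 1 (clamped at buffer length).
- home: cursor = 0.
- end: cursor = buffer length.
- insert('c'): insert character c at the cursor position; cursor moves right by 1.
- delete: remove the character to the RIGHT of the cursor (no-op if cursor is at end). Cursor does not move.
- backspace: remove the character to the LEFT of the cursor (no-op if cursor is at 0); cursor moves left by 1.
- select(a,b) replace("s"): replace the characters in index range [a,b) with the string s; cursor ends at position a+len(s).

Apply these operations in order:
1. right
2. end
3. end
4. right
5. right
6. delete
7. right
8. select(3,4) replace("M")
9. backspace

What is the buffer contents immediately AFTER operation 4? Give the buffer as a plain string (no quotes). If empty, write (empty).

Answer: KNJP

Derivation:
After op 1 (right): buf='KNJP' cursor=1
After op 2 (end): buf='KNJP' cursor=4
After op 3 (end): buf='KNJP' cursor=4
After op 4 (right): buf='KNJP' cursor=4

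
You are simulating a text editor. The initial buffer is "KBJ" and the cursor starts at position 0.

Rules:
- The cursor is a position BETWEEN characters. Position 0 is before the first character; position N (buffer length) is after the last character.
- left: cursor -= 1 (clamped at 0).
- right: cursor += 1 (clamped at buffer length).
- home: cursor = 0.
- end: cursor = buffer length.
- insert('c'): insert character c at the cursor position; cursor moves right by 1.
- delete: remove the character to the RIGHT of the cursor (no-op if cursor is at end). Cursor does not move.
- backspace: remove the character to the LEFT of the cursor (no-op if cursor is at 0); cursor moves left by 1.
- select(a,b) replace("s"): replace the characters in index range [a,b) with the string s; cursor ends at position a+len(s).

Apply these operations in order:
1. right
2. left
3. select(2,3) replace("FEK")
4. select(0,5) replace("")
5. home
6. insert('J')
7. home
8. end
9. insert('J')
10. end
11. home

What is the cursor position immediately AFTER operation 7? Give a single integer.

Answer: 0

Derivation:
After op 1 (right): buf='KBJ' cursor=1
After op 2 (left): buf='KBJ' cursor=0
After op 3 (select(2,3) replace("FEK")): buf='KBFEK' cursor=5
After op 4 (select(0,5) replace("")): buf='(empty)' cursor=0
After op 5 (home): buf='(empty)' cursor=0
After op 6 (insert('J')): buf='J' cursor=1
After op 7 (home): buf='J' cursor=0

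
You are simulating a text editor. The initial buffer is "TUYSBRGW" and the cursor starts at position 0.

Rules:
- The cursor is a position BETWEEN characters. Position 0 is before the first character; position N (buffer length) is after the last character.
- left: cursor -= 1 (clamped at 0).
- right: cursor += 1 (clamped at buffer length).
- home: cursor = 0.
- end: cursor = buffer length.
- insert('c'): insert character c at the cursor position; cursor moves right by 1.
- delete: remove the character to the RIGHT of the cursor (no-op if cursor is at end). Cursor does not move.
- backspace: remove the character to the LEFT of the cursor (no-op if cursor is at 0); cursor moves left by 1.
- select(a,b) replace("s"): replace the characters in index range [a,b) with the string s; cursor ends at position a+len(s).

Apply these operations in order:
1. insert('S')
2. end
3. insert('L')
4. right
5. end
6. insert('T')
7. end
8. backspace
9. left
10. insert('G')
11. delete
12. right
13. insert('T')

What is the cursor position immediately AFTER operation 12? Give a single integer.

After op 1 (insert('S')): buf='STUYSBRGW' cursor=1
After op 2 (end): buf='STUYSBRGW' cursor=9
After op 3 (insert('L')): buf='STUYSBRGWL' cursor=10
After op 4 (right): buf='STUYSBRGWL' cursor=10
After op 5 (end): buf='STUYSBRGWL' cursor=10
After op 6 (insert('T')): buf='STUYSBRGWLT' cursor=11
After op 7 (end): buf='STUYSBRGWLT' cursor=11
After op 8 (backspace): buf='STUYSBRGWL' cursor=10
After op 9 (left): buf='STUYSBRGWL' cursor=9
After op 10 (insert('G')): buf='STUYSBRGWGL' cursor=10
After op 11 (delete): buf='STUYSBRGWG' cursor=10
After op 12 (right): buf='STUYSBRGWG' cursor=10

Answer: 10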